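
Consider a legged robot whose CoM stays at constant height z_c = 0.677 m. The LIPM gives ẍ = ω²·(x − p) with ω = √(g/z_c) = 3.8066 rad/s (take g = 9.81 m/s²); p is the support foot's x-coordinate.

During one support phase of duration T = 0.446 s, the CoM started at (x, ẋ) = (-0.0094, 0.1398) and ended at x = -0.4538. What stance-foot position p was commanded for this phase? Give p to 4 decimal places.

ωT = 3.8066·0.446 = 1.697744; cosh(ωT) = 2.822353, sinh(ωT) = 2.639257
x(T) = p + (x₀−p)·cosh(ωT) + (ẋ₀/ω)·sinh(ωT) ⇒ p·(1 − cosh) = x(T) − x₀·cosh − (ẋ₀/ω)·sinh
numerator   = -0.4538 − (-0.0094)·2.822353 − (0.1398/3.8066)·2.639257 = -0.524198
denominator = 1 − 2.822353 = -1.822353
p = -0.524198 / -1.822353 = 0.2876

p = 0.2876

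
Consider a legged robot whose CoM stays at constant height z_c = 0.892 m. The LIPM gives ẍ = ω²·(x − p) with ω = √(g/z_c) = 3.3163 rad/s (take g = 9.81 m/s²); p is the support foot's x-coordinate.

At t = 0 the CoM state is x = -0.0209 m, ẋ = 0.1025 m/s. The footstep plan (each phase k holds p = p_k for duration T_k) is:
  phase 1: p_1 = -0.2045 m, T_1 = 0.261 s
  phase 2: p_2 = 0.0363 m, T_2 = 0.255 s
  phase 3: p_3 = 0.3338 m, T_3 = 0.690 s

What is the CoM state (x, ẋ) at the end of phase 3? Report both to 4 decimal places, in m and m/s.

x = 1.9364, ẋ = 5.4404

phase 1: p=-0.2045, T=0.261, ωT=0.865554, cosh=1.398571, sinh=0.977752; start (x,ẋ)=(-0.020900, 0.102500) → end (x,ẋ)=(0.082498, 0.738680)
phase 2: p=0.0363, T=0.255, ωT=0.845657, cosh=1.379391, sinh=0.950116; start (x,ẋ)=(0.082498, 0.738680) → end (x,ẋ)=(0.311656, 1.164492)
phase 3: p=0.3338, T=0.690, ωT=2.288247, cosh=4.979543, sinh=4.878099; start (x,ẋ)=(0.311656, 1.164492) → end (x,ẋ)=(1.936438, 5.440408)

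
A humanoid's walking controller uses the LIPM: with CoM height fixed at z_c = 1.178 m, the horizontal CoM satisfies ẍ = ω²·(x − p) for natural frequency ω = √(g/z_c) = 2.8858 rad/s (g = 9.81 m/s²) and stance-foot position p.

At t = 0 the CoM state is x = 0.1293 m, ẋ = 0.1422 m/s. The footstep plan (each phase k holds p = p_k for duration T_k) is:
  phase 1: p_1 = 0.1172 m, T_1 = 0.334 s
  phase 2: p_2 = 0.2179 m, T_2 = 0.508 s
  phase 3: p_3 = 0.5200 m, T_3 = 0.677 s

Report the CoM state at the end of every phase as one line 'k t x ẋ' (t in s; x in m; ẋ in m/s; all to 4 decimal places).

1 0.3340 0.1906 0.2526
2 0.8420 0.3351 0.4146
3 1.5190 0.3512 -0.3528

phase 1: p=0.1172, T=0.334, ωT=0.963857, cosh=1.501604, sinh=1.120185; start (x,ẋ)=(0.129300, 0.142200) → end (x,ẋ)=(0.190567, 0.252643)
phase 2: p=0.2179, T=0.508, ωT=1.465986, cosh=2.281332, sinh=2.050482; start (x,ẋ)=(0.190567, 0.252643) → end (x,ẋ)=(0.335059, 0.414628)
phase 3: p=0.5200, T=0.677, ωT=1.953687, cosh=3.598199, sinh=3.456448; start (x,ẋ)=(0.335059, 0.414628) → end (x,ẋ)=(0.351162, -0.352805)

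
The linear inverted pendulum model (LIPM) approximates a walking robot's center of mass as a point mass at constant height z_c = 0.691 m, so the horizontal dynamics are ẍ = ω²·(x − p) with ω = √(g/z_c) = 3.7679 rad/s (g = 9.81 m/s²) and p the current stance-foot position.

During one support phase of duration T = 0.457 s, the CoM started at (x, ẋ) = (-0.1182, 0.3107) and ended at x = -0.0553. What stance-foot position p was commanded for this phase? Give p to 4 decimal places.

p = -0.0332

ωT = 3.7679·0.457 = 1.721930; cosh(ωT) = 2.887020, sinh(ωT) = 2.708299
x(T) = p + (x₀−p)·cosh(ωT) + (ẋ₀/ω)·sinh(ωT) ⇒ p·(1 − cosh) = x(T) − x₀·cosh − (ẋ₀/ω)·sinh
numerator   = -0.0553 − (-0.1182)·2.887020 − (0.3107/3.7679)·2.708299 = 0.062620
denominator = 1 − 2.887020 = -1.887020
p = 0.062620 / -1.887020 = -0.0332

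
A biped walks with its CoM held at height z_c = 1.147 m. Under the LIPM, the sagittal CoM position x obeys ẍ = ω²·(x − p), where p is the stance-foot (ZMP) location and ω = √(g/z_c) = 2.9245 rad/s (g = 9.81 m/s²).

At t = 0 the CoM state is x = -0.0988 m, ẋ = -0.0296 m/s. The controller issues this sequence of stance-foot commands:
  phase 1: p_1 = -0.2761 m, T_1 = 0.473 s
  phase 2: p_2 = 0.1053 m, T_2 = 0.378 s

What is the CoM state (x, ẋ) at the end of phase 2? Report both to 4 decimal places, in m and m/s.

x = 0.4808, ẋ = 1.4221

phase 1: p=-0.2761, T=0.473, ωT=1.383288, cosh=2.119374, sinh=1.868621; start (x,ẋ)=(-0.098800, -0.029600) → end (x,ẋ)=(0.080752, 0.906172)
phase 2: p=0.1053, T=0.378, ωT=1.105461, cosh=1.675837, sinh=1.344779; start (x,ẋ)=(0.080752, 0.906172) → end (x,ẋ)=(0.480849, 1.422055)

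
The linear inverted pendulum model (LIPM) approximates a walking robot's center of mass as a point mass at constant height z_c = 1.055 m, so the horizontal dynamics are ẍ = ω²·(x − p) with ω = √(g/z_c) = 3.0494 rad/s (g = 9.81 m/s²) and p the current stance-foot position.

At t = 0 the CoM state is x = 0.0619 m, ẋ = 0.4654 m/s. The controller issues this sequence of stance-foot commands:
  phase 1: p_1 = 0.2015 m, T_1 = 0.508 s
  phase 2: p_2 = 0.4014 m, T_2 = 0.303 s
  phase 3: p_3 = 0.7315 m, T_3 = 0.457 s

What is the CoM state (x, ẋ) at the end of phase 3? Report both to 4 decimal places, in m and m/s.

phase 1: p=0.2015, T=0.508, ωT=1.549095, cosh=2.459825, sinh=2.247385; start (x,ẋ)=(0.061900, 0.465400) → end (x,ẋ)=(0.201105, 0.188099)
phase 2: p=0.4014, T=0.303, ωT=0.923968, cosh=1.458104, sinh=1.061163; start (x,ẋ)=(0.201105, 0.188099) → end (x,ẋ)=(0.174805, -0.373870)
phase 3: p=0.7315, T=0.457, ωT=1.393576, cosh=2.138709, sinh=1.890523; start (x,ẋ)=(0.174805, -0.373870) → end (x,ẋ)=(-0.690894, -4.008920)

x = -0.6909, ẋ = -4.0089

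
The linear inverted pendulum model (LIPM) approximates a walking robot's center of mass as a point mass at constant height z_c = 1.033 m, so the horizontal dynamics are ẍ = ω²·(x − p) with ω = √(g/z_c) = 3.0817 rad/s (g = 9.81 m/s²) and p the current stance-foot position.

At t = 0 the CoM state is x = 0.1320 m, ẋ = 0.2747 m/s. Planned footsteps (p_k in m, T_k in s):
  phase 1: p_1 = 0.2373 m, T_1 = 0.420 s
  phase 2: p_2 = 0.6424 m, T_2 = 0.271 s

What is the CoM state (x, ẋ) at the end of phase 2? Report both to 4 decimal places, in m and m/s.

phase 1: p=0.2373, T=0.420, ωT=1.294314, cosh=1.961289, sinh=1.687203; start (x,ẋ)=(0.132000, 0.274700) → end (x,ẋ)=(0.181172, -0.008736)
phase 2: p=0.6424, T=0.271, ωT=0.835141, cosh=1.369476, sinh=0.935662; start (x,ẋ)=(0.181172, -0.008736) → end (x,ẋ)=(0.008107, -1.341883)

x = 0.0081, ẋ = -1.3419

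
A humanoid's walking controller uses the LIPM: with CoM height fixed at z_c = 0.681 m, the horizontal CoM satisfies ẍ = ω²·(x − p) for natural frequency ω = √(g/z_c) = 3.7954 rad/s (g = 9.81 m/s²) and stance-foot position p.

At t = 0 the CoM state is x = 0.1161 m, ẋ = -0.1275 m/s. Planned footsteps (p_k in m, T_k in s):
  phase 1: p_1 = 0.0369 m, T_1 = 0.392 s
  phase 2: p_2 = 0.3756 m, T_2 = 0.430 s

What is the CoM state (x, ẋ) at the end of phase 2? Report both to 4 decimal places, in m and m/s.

phase 1: p=0.0369, T=0.392, ωT=1.487797, cosh=2.326600, sinh=2.100730; start (x,ẋ)=(0.116100, -0.127500) → end (x,ẋ)=(0.150596, 0.334829)
phase 2: p=0.3756, T=0.430, ωT=1.632022, cosh=2.654869, sinh=2.459336; start (x,ẋ)=(0.150596, 0.334829) → end (x,ẋ)=(-0.004794, -1.211294)

x = -0.0048, ẋ = -1.2113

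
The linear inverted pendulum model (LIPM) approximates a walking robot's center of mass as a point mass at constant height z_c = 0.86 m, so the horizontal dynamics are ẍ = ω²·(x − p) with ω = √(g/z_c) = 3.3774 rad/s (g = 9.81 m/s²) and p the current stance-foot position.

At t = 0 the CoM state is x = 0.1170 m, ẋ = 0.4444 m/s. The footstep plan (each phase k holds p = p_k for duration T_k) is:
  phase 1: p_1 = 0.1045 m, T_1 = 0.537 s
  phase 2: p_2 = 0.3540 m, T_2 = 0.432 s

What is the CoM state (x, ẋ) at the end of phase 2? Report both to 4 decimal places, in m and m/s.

phase 1: p=0.1045, T=0.537, ωT=1.813664, cosh=3.147966, sinh=2.984910; start (x,ẋ)=(0.117000, 0.444400) → end (x,ẋ)=(0.536606, 1.524971)
phase 2: p=0.3540, T=0.432, ωT=1.459037, cosh=2.267137, sinh=2.034677; start (x,ẋ)=(0.536606, 1.524971) → end (x,ẋ)=(1.686694, 4.712170)

x = 1.6867, ẋ = 4.7122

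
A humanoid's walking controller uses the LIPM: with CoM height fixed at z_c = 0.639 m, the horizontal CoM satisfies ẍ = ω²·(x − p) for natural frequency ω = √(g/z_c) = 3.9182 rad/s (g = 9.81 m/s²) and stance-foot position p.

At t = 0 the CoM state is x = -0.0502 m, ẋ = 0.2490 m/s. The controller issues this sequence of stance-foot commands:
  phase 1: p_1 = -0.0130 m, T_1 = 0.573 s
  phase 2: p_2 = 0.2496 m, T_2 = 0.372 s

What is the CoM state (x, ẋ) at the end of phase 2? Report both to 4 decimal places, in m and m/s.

phase 1: p=-0.0130, T=0.573, ωT=2.245129, cosh=4.773772, sinh=4.667858; start (x,ẋ)=(-0.050200, 0.249000) → end (x,ẋ)=(0.106056, 0.508296)
phase 2: p=0.2496, T=0.372, ωT=1.457570, cosh=2.264156, sinh=2.031355; start (x,ẋ)=(0.106056, 0.508296) → end (x,ẋ)=(0.188116, 0.008359)

x = 0.1881, ẋ = 0.0084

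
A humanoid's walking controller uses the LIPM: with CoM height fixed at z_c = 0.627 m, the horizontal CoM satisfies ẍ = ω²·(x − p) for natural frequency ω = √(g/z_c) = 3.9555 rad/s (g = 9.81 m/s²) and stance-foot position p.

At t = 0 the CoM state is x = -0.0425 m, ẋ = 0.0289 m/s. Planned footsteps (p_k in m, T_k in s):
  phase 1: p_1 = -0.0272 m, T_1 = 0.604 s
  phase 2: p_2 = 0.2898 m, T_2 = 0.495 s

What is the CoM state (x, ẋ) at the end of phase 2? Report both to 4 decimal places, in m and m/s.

x = -1.1645, ẋ = -5.5742

phase 1: p=-0.0272, T=0.604, ωT=2.389122, cosh=5.497813, sinh=5.406103; start (x,ẋ)=(-0.042500, 0.028900) → end (x,ẋ)=(-0.071818, -0.168286)
phase 2: p=0.2898, T=0.495, ωT=1.957972, cosh=3.613046, sinh=3.471902; start (x,ẋ)=(-0.071818, -0.168286) → end (x,ẋ)=(-1.164454, -5.574164)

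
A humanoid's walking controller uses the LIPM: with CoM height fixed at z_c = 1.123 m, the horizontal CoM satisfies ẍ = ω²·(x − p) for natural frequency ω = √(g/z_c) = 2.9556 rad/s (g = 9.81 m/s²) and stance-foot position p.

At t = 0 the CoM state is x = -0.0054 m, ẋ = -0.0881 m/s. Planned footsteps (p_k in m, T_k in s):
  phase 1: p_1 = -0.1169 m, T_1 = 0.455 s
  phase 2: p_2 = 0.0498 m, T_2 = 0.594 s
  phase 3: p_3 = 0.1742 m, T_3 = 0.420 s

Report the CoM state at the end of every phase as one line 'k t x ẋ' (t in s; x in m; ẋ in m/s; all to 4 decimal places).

1 0.4550 0.0583 0.4089
2 1.0490 0.4633 1.2885
3 1.4690 1.4074 3.7704

phase 1: p=-0.1169, T=0.455, ωT=1.344798, cosh=2.049002, sinh=1.788409; start (x,ẋ)=(-0.005400, -0.088100) → end (x,ẋ)=(0.058255, 0.408852)
phase 2: p=0.0498, T=0.594, ωT=1.755626, cosh=2.979935, sinh=2.807136; start (x,ẋ)=(0.058255, 0.408852) → end (x,ẋ)=(0.463311, 1.288503)
phase 3: p=0.1742, T=0.420, ωT=1.241352, cosh=1.874641, sinh=1.585648; start (x,ẋ)=(0.463311, 1.288503) → end (x,ẋ)=(1.407447, 3.770410)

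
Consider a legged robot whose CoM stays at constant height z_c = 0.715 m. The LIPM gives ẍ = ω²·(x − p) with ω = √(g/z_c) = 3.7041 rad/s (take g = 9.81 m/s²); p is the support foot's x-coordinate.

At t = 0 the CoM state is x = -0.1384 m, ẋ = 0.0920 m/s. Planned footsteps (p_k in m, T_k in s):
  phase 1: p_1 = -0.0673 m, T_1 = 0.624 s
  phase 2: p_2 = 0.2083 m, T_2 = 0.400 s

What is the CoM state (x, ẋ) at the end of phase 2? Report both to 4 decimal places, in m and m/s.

phase 1: p=-0.0673, T=0.624, ωT=2.311358, cosh=5.093623, sinh=4.994496; start (x,ẋ)=(-0.138400, 0.092000) → end (x,ẋ)=(-0.305407, -0.846745)
phase 2: p=0.2083, T=0.400, ωT=1.481640, cosh=2.313710, sinh=2.086446; start (x,ẋ)=(-0.305407, -0.846745) → end (x,ẋ)=(-1.457223, -5.929254)

x = -1.4572, ẋ = -5.9293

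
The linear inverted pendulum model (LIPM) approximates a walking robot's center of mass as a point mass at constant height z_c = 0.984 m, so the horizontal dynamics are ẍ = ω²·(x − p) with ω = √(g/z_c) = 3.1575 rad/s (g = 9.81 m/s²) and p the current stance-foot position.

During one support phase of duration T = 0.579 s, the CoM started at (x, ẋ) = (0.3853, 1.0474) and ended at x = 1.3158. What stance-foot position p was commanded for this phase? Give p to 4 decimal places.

p = 0.4195

ωT = 3.1575·0.579 = 1.828192; cosh(ωT) = 3.191666, sinh(ωT) = 3.030963
x(T) = p + (x₀−p)·cosh(ωT) + (ẋ₀/ω)·sinh(ωT) ⇒ p·(1 − cosh) = x(T) − x₀·cosh − (ẋ₀/ω)·sinh
numerator   = 1.3158 − (0.3853)·3.191666 − (1.0474/3.1575)·3.030963 = -0.919374
denominator = 1 − 3.191666 = -2.191666
p = -0.919374 / -2.191666 = 0.4195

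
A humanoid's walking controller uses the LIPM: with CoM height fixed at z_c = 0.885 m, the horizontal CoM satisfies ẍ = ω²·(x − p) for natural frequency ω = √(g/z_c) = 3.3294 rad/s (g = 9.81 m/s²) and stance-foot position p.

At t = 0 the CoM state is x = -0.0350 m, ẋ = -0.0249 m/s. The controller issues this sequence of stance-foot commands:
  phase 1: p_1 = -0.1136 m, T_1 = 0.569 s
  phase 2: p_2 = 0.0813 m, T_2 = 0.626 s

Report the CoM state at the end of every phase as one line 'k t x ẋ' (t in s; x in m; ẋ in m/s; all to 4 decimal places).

1 0.5690 0.1293 0.7656
2 1.1950 1.1872 3.7572

phase 1: p=-0.1136, T=0.569, ωT=1.894429, cosh=3.399576, sinh=3.249172; start (x,ẋ)=(-0.035000, -0.024900) → end (x,ẋ)=(0.129307, 0.765629)
phase 2: p=0.0813, T=0.626, ωT=2.084204, cosh=4.081300, sinh=3.956894; start (x,ẋ)=(0.129307, 0.765629) → end (x,ẋ)=(1.187157, 3.757206)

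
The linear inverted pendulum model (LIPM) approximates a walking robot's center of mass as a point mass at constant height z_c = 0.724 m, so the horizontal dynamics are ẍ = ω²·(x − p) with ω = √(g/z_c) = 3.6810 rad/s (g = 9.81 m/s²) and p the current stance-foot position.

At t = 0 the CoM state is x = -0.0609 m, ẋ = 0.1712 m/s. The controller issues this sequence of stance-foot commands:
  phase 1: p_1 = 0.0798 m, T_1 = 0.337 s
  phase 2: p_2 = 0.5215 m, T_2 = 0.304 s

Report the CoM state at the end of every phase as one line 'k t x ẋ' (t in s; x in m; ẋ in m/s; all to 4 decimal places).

1 0.3370 -0.1101 -0.4997
2 0.6410 -0.7342 -4.0262

phase 1: p=0.0798, T=0.337, ωT=1.240497, cosh=1.873286, sinh=1.584045; start (x,ẋ)=(-0.060900, 0.171200) → end (x,ẋ)=(-0.110099, -0.499697)
phase 2: p=0.5215, T=0.304, ωT=1.119024, cosh=1.694231, sinh=1.367633; start (x,ẋ)=(-0.110099, -0.499697) → end (x,ẋ)=(-0.734231, -4.026233)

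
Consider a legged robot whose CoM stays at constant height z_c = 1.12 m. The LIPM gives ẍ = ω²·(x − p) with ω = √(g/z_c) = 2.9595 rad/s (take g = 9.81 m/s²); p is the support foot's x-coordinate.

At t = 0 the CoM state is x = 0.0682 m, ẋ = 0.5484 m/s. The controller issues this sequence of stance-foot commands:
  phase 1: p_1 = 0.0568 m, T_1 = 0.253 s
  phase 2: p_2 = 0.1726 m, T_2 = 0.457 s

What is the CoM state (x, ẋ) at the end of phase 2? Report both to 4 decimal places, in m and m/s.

x = 0.7272, ẋ = 1.7930

phase 1: p=0.0568, T=0.253, ωT=0.748753, cosh=1.293659, sinh=0.820704; start (x,ẋ)=(0.068200, 0.548400) → end (x,ẋ)=(0.223625, 0.737132)
phase 2: p=0.1726, T=0.457, ωT=1.352491, cosh=2.062822, sinh=1.804227; start (x,ẋ)=(0.223625, 0.737132) → end (x,ẋ)=(0.727241, 1.793027)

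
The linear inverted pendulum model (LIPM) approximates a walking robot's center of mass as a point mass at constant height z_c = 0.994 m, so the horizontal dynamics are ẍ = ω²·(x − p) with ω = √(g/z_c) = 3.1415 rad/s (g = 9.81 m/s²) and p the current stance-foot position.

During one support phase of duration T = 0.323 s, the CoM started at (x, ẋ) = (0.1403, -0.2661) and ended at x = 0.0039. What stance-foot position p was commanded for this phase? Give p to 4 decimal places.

p = 0.2026

ωT = 3.1415·0.323 = 1.014705; cosh(ωT) = 1.560529, sinh(ωT) = 1.198019
x(T) = p + (x₀−p)·cosh(ωT) + (ẋ₀/ω)·sinh(ωT) ⇒ p·(1 − cosh) = x(T) − x₀·cosh − (ẋ₀/ω)·sinh
numerator   = 0.0039 − (0.1403)·1.560529 − (-0.2661/3.1415)·1.198019 = -0.113564
denominator = 1 − 1.560529 = -0.560529
p = -0.113564 / -0.560529 = 0.2026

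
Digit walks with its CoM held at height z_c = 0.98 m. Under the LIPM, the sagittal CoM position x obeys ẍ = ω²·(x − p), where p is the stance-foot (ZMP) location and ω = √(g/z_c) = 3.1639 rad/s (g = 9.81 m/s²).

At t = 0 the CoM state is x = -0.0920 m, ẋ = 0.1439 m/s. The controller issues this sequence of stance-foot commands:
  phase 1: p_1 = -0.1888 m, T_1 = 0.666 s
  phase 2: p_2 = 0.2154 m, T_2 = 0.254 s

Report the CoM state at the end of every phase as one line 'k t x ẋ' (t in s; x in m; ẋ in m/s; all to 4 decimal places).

1 0.6660 0.3994 1.8414
2 0.9200 0.9818 2.9887

phase 1: p=-0.1888, T=0.666, ωT=2.107157, cosh=4.173206, sinh=4.051623; start (x,ẋ)=(-0.092000, 0.143900) → end (x,ẋ)=(0.399442, 1.841397)
phase 2: p=0.2154, T=0.254, ωT=0.803631, cosh=1.340668, sinh=0.892968; start (x,ẋ)=(0.399442, 1.841397) → end (x,ẋ)=(0.981848, 2.988667)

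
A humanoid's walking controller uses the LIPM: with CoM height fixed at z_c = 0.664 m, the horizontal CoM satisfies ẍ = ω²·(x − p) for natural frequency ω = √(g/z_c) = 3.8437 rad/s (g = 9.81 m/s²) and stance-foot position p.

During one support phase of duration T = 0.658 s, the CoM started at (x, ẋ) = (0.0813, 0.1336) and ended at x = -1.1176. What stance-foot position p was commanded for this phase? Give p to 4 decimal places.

ωT = 3.8437·0.658 = 2.529155; cosh(ωT) = 6.311312, sinh(ωT) = 6.231586
x(T) = p + (x₀−p)·cosh(ωT) + (ẋ₀/ω)·sinh(ωT) ⇒ p·(1 − cosh) = x(T) − x₀·cosh − (ẋ₀/ω)·sinh
numerator   = -1.1176 − (0.0813)·6.311312 − (0.1336/3.8437)·6.231586 = -1.847308
denominator = 1 − 6.311312 = -5.311312
p = -1.847308 / -5.311312 = 0.3478

p = 0.3478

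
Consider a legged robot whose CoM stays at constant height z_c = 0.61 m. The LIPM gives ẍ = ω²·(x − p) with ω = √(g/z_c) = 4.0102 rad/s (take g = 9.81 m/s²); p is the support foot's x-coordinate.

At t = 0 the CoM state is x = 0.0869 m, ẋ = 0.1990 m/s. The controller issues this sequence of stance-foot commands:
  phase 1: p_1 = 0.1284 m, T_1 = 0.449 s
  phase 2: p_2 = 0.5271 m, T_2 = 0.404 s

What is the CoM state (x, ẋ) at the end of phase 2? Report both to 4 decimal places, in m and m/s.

phase 1: p=0.1284, T=0.449, ωT=1.800580, cosh=3.109180, sinh=2.943976; start (x,ẋ)=(0.086900, 0.199000) → end (x,ẋ)=(0.145459, 0.128780)
phase 2: p=0.5271, T=0.404, ωT=1.620121, cosh=2.625788, sinh=2.427913; start (x,ẋ)=(0.145459, 0.128780) → end (x,ẋ)=(-0.397039, -3.377662)

x = -0.3970, ẋ = -3.3777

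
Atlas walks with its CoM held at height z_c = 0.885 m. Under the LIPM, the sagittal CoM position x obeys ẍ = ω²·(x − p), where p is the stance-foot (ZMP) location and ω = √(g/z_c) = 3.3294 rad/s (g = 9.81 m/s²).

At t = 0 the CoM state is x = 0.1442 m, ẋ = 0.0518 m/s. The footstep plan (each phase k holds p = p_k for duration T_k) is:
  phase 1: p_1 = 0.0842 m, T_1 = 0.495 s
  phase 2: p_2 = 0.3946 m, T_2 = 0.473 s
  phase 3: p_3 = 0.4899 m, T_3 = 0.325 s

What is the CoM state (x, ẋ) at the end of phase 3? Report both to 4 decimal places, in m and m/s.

x = 0.9088, ẋ = 1.5726

phase 1: p=0.0842, T=0.495, ωT=1.648053, cosh=2.694638, sinh=2.502214; start (x,ẋ)=(0.144200, 0.051800) → end (x,ẋ)=(0.284809, 0.639434)
phase 2: p=0.3946, T=0.473, ωT=1.574806, cosh=2.518427, sinh=2.311379; start (x,ẋ)=(0.284809, 0.639434) → end (x,ẋ)=(0.562015, 0.765469)
phase 3: p=0.4899, T=0.325, ωT=1.082055, cosh=1.644818, sinh=1.305919; start (x,ẋ)=(0.562015, 0.765469) → end (x,ẋ)=(0.908762, 1.572607)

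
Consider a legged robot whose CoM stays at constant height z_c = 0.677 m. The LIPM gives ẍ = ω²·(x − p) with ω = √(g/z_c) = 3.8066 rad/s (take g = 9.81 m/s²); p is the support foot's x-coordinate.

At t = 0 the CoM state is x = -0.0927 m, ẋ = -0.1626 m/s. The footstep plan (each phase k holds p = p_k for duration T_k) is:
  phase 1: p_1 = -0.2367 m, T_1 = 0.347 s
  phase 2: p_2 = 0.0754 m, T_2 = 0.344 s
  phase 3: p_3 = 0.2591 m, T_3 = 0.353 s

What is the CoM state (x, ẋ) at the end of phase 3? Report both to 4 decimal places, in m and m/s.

x = 0.3523, ẋ = 0.6073

phase 1: p=-0.2367, T=0.347, ωT=1.320890, cosh=2.006826, sinh=1.739929; start (x,ẋ)=(-0.092700, -0.162600) → end (x,ẋ)=(-0.022039, 0.627433)
phase 2: p=0.0754, T=0.344, ωT=1.309470, cosh=1.987087, sinh=1.717124; start (x,ẋ)=(-0.022039, 0.627433) → end (x,ẋ)=(0.164811, 0.609866)
phase 3: p=0.2591, T=0.353, ωT=1.343730, cosh=2.047093, sinh=1.786222; start (x,ẋ)=(0.164811, 0.609866) → end (x,ẋ)=(0.352256, 0.607337)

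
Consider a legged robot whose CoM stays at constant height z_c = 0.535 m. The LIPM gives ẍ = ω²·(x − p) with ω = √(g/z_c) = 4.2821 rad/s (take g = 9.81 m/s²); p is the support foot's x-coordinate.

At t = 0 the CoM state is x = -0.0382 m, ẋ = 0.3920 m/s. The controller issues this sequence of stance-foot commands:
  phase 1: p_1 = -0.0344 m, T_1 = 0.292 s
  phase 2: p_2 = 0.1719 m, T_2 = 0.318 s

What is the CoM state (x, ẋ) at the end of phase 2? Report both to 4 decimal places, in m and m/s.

phase 1: p=-0.0344, T=0.292, ωT=1.250373, cosh=1.889022, sinh=1.602624; start (x,ẋ)=(-0.038200, 0.392000) → end (x,ẋ)=(0.105132, 0.714419)
phase 2: p=0.1719, T=0.318, ωT=1.361708, cosh=2.079538, sinh=1.823315; start (x,ẋ)=(0.105132, 0.714419) → end (x,ẋ)=(0.337253, 0.964363)

x = 0.3373, ẋ = 0.9644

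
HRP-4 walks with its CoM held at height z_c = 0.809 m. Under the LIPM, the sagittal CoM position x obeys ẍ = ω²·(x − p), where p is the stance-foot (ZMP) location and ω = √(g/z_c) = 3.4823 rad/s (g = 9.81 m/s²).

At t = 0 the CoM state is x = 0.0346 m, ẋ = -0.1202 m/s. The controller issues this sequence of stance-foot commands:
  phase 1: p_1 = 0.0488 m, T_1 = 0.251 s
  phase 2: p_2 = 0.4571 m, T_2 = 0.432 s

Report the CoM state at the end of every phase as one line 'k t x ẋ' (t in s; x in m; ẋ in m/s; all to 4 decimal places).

phase 1: p=0.0488, T=0.251, ωT=0.874057, cosh=1.406935, sinh=0.989680; start (x,ẋ)=(0.034600, -0.120200) → end (x,ẋ)=(-0.005340, -0.218052)
phase 2: p=0.4571, T=0.432, ωT=1.504354, cosh=2.361702, sinh=2.139541; start (x,ẋ)=(-0.005340, -0.218052) → end (x,ẋ)=(-0.769017, -3.960392)

1 0.2510 -0.0053 -0.2181
2 0.6830 -0.7690 -3.9604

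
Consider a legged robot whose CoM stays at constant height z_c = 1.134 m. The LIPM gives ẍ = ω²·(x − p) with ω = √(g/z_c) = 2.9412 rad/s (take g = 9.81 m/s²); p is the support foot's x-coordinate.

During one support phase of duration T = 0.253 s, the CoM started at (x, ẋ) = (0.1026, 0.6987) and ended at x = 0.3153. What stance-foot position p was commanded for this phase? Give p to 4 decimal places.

ωT = 2.9412·0.253 = 0.744124; cosh(ωT) = 1.289873, sinh(ωT) = 0.814723
x(T) = p + (x₀−p)·cosh(ωT) + (ẋ₀/ω)·sinh(ωT) ⇒ p·(1 − cosh) = x(T) − x₀·cosh − (ẋ₀/ω)·sinh
numerator   = 0.3153 − (0.1026)·1.289873 − (0.6987/2.9412)·0.814723 = -0.010583
denominator = 1 − 1.289873 = -0.289873
p = -0.010583 / -0.289873 = 0.0365

p = 0.0365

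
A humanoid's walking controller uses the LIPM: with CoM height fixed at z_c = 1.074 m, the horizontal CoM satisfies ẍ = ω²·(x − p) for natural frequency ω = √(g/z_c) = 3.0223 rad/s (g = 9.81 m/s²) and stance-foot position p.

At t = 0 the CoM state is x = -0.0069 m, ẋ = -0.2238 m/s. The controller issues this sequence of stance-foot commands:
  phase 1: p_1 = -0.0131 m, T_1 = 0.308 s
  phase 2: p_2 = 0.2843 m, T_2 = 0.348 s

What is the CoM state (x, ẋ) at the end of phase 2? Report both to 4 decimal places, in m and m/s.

x = -0.4342, ẋ = -1.8908

phase 1: p=-0.0131, T=0.308, ωT=0.930868, cosh=1.465461, sinh=1.071250; start (x,ẋ)=(-0.006900, -0.223800) → end (x,ẋ)=(-0.083340, -0.307897)
phase 2: p=0.2843, T=0.348, ωT=1.051760, cosh=1.606004, sinh=1.256682; start (x,ẋ)=(-0.083340, -0.307897) → end (x,ẋ)=(-0.434155, -1.890805)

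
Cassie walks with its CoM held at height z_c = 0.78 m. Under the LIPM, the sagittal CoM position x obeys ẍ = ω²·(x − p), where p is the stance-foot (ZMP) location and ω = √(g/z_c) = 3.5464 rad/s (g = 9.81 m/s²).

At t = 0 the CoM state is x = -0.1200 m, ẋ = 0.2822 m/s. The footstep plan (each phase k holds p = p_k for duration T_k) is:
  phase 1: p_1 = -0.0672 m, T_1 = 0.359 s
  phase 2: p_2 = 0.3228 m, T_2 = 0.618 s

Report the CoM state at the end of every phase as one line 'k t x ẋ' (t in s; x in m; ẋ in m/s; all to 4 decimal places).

1 0.3590 -0.0379 0.2353
2 0.9770 -1.0184 -4.5871

phase 1: p=-0.0672, T=0.359, ωT=1.273158, cosh=1.926030, sinh=1.646084; start (x,ẋ)=(-0.120000, 0.282200) → end (x,ẋ)=(-0.037909, 0.235297)
phase 2: p=0.3228, T=0.618, ωT=2.191675, cosh=4.530962, sinh=4.419232; start (x,ẋ)=(-0.037909, 0.235297) → end (x,ẋ)=(-1.018354, -4.587051)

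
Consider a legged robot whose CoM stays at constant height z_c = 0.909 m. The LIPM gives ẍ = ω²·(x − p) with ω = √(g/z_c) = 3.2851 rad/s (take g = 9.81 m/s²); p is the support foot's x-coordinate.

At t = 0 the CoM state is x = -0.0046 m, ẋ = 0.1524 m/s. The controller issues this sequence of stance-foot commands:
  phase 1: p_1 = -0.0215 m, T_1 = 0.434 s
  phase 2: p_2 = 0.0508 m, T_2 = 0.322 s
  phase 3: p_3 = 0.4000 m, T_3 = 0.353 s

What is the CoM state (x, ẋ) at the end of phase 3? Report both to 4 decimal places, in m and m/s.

x = 0.6614, ẋ = 1.2470

phase 1: p=-0.0215, T=0.434, ωT=1.425733, cosh=2.200620, sinh=1.960288; start (x,ẋ)=(-0.004600, 0.152400) → end (x,ẋ)=(0.106631, 0.444206)
phase 2: p=0.0508, T=0.322, ωT=1.057802, cosh=1.613626, sinh=1.266408; start (x,ẋ)=(0.106631, 0.444206) → end (x,ẋ)=(0.312132, 0.949054)
phase 3: p=0.4000, T=0.353, ωT=1.159640, cosh=1.751193, sinh=1.437594; start (x,ẋ)=(0.312132, 0.949054) → end (x,ẋ)=(0.661442, 1.247006)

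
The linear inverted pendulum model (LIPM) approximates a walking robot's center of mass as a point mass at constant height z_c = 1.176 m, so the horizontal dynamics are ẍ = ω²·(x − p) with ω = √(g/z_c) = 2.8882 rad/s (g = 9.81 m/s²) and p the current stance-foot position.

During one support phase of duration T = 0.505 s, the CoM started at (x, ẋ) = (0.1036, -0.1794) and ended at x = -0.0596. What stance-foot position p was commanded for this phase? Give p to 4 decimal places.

ωT = 2.8882·0.505 = 1.458541; cosh(ωT) = 2.266129, sinh(ωT) = 2.033553
x(T) = p + (x₀−p)·cosh(ωT) + (ẋ₀/ω)·sinh(ωT) ⇒ p·(1 − cosh) = x(T) − x₀·cosh − (ẋ₀/ω)·sinh
numerator   = -0.0596 − (0.1036)·2.266129 − (-0.1794/2.8882)·2.033553 = -0.168057
denominator = 1 − 2.266129 = -1.266129
p = -0.168057 / -1.266129 = 0.1327

p = 0.1327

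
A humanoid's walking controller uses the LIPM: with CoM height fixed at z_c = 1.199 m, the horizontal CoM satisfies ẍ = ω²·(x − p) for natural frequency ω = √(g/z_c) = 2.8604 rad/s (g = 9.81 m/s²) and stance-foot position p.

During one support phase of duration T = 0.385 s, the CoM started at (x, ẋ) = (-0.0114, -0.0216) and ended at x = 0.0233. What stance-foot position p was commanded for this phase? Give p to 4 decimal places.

ωT = 2.8604·0.385 = 1.101254; cosh(ωT) = 1.670195, sinh(ωT) = 1.337741
x(T) = p + (x₀−p)·cosh(ωT) + (ẋ₀/ω)·sinh(ωT) ⇒ p·(1 − cosh) = x(T) − x₀·cosh − (ẋ₀/ω)·sinh
numerator   = 0.0233 − (-0.0114)·1.670195 − (-0.0216/2.8604)·1.337741 = 0.052442
denominator = 1 − 1.670195 = -0.670195
p = 0.052442 / -0.670195 = -0.0782

p = -0.0782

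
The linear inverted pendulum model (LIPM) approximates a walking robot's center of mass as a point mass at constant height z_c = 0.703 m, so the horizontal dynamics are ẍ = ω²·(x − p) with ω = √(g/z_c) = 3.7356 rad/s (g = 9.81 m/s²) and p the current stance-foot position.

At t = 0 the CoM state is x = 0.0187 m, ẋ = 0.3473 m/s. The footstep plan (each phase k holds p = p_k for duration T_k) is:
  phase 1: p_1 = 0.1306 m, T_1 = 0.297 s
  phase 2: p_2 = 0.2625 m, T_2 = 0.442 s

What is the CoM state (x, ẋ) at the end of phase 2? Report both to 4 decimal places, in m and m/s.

x = -0.2501, ẋ = -1.7718

phase 1: p=0.1306, T=0.297, ωT=1.109473, cosh=1.681246, sinh=1.351514; start (x,ẋ)=(0.018700, 0.347300) → end (x,ẋ)=(0.068119, 0.018946)
phase 2: p=0.2625, T=0.442, ωT=1.651135, cosh=2.702363, sinh=2.510531; start (x,ẋ)=(0.068119, 0.018946) → end (x,ẋ)=(-0.250055, -1.771771)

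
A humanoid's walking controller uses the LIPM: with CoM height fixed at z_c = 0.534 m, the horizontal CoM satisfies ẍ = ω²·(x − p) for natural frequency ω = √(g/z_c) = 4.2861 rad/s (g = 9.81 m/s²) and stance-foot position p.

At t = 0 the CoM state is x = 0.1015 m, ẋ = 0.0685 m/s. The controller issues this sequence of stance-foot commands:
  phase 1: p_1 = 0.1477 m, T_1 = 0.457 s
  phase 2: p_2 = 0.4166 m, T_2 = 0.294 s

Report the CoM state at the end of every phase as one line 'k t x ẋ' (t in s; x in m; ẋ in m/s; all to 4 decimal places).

1 0.4570 0.0362 -0.4404
2 0.7510 -0.4745 -3.4820

phase 1: p=0.1477, T=0.457, ωT=1.958748, cosh=3.615739, sinh=3.474704; start (x,ẋ)=(0.101500, 0.068500) → end (x,ẋ)=(0.036185, -0.440375)
phase 2: p=0.4166, T=0.294, ωT=1.260113, cosh=1.904722, sinh=1.621100; start (x,ẋ)=(0.036185, -0.440375) → end (x,ẋ)=(-0.474544, -3.481988)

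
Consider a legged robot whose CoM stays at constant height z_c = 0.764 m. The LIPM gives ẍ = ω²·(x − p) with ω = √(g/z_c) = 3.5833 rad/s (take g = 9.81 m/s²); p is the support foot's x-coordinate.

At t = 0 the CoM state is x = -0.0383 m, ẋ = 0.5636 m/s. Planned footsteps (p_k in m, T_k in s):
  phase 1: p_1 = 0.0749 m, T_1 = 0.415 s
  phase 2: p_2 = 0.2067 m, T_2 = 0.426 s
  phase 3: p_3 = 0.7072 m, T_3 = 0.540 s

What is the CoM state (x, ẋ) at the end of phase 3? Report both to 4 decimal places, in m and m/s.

x = -0.0572, ẋ = -2.4583

phase 1: p=0.0749, T=0.415, ωT=1.487069, cosh=2.325073, sinh=2.099039; start (x,ẋ)=(-0.038300, 0.563600) → end (x,ẋ)=(0.141849, 0.458979)
phase 2: p=0.2067, T=0.426, ωT=1.526486, cosh=2.409637, sinh=2.192339; start (x,ẋ)=(0.141849, 0.458979) → end (x,ẋ)=(0.331247, 0.596519)
phase 3: p=0.7072, T=0.540, ωT=1.934982, cosh=3.534173, sinh=3.389746; start (x,ẋ)=(0.331247, 0.596519) → end (x,ẋ)=(-0.057186, -2.458306)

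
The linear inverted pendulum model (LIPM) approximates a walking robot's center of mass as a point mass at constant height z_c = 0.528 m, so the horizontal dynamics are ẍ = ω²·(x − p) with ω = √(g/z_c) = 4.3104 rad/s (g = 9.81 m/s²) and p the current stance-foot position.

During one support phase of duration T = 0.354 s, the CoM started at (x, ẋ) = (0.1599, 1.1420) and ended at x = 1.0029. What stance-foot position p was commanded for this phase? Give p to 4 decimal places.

ωT = 4.3104·0.354 = 1.525882; cosh(ωT) = 2.408313, sinh(ωT) = 2.190884
x(T) = p + (x₀−p)·cosh(ωT) + (ẋ₀/ω)·sinh(ωT) ⇒ p·(1 − cosh) = x(T) − x₀·cosh − (ẋ₀/ω)·sinh
numerator   = 1.0029 − (0.1599)·2.408313 − (1.1420/4.3104)·2.190884 = 0.037357
denominator = 1 − 2.408313 = -1.408313
p = 0.037357 / -1.408313 = -0.0265

p = -0.0265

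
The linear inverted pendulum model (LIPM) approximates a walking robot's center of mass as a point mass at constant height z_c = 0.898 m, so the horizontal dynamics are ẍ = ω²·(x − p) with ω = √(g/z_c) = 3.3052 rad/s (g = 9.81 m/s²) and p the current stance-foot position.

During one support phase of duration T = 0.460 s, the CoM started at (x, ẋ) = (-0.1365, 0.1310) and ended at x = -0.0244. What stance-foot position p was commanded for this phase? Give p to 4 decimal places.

ωT = 3.3052·0.460 = 1.520392; cosh(ωT) = 2.396322, sinh(ωT) = 2.177696
x(T) = p + (x₀−p)·cosh(ωT) + (ẋ₀/ω)·sinh(ωT) ⇒ p·(1 − cosh) = x(T) − x₀·cosh − (ẋ₀/ω)·sinh
numerator   = -0.0244 − (-0.1365)·2.396322 − (0.1310/3.3052)·2.177696 = 0.216386
denominator = 1 − 2.396322 = -1.396322
p = 0.216386 / -1.396322 = -0.1550

p = -0.1550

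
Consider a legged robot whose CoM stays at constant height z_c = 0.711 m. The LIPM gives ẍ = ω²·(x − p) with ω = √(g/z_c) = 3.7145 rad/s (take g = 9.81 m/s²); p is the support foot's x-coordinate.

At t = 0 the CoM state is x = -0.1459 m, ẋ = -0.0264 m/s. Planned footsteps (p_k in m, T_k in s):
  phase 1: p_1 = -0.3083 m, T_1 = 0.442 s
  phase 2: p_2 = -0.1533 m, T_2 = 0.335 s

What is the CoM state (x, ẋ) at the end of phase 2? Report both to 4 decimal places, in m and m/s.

phase 1: p=-0.3083, T=0.442, ωT=1.641809, cosh=2.679067, sinh=2.485437; start (x,ẋ)=(-0.145900, -0.026400) → end (x,ẋ)=(0.109116, 1.428575)
phase 2: p=-0.1533, T=0.335, ωT=1.244358, cosh=1.879415, sinh=1.591289; start (x,ẋ)=(0.109116, 1.428575) → end (x,ẋ)=(0.951888, 4.235983)

x = 0.9519, ẋ = 4.2360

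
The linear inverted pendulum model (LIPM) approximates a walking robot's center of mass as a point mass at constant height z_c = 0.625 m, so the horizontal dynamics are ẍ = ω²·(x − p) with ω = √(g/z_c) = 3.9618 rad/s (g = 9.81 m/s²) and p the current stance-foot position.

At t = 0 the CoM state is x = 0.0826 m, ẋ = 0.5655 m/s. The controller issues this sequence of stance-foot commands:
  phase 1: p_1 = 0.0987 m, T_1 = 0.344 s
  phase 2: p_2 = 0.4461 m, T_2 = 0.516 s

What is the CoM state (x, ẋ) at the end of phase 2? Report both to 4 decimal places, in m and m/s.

x = 0.9903, ẋ = 2.3550

phase 1: p=0.0987, T=0.344, ωT=1.362859, cosh=2.081639, sinh=1.825711; start (x,ẋ)=(0.082600, 0.565500) → end (x,ẋ)=(0.325784, 1.060714)
phase 2: p=0.4461, T=0.516, ωT=2.044289, cosh=3.926568, sinh=3.797096; start (x,ẋ)=(0.325784, 1.060714) → end (x,ẋ)=(0.990288, 2.355013)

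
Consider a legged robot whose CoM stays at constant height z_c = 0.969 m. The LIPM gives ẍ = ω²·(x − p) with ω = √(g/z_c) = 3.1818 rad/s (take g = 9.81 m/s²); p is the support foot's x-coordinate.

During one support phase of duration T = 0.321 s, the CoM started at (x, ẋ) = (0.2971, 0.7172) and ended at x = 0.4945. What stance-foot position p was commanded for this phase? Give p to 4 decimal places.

p = 0.4290

ωT = 3.1818·0.321 = 1.021358; cosh(ωT) = 1.568534, sinh(ωT) = 1.208429
x(T) = p + (x₀−p)·cosh(ωT) + (ẋ₀/ω)·sinh(ωT) ⇒ p·(1 − cosh) = x(T) − x₀·cosh − (ẋ₀/ω)·sinh
numerator   = 0.4945 − (0.2971)·1.568534 − (0.7172/3.1818)·1.208429 = -0.243900
denominator = 1 − 1.568534 = -0.568534
p = -0.243900 / -0.568534 = 0.4290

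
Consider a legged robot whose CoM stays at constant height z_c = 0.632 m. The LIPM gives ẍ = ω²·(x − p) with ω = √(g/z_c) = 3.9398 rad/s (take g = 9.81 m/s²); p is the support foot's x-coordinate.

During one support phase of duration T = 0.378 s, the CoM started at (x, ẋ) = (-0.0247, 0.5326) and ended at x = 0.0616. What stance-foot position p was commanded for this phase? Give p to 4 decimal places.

ωT = 3.9398·0.378 = 1.489244; cosh(ωT) = 2.329644, sinh(ωT) = 2.104101
x(T) = p + (x₀−p)·cosh(ωT) + (ẋ₀/ω)·sinh(ωT) ⇒ p·(1 − cosh) = x(T) − x₀·cosh − (ẋ₀/ω)·sinh
numerator   = 0.0616 − (-0.0247)·2.329644 − (0.5326/3.9398)·2.104101 = -0.165300
denominator = 1 − 2.329644 = -1.329644
p = -0.165300 / -1.329644 = 0.1243

p = 0.1243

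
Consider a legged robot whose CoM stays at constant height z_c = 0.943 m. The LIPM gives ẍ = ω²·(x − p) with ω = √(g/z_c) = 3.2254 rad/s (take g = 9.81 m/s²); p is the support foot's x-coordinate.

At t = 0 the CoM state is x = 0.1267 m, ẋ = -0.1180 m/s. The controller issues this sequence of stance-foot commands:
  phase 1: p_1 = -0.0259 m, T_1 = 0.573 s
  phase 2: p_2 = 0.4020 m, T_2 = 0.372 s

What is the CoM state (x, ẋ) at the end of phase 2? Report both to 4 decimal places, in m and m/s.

phase 1: p=-0.0259, T=0.573, ωT=1.848154, cosh=3.252810, sinh=3.095282; start (x,ẋ)=(0.126700, -0.118000) → end (x,ẋ)=(0.357239, 1.139654)
phase 2: p=0.4020, T=0.372, ωT=1.199849, cosh=1.810427, sinh=1.509188; start (x,ẋ)=(0.357239, 1.139654) → end (x,ẋ)=(0.854216, 1.845376)

x = 0.8542, ẋ = 1.8454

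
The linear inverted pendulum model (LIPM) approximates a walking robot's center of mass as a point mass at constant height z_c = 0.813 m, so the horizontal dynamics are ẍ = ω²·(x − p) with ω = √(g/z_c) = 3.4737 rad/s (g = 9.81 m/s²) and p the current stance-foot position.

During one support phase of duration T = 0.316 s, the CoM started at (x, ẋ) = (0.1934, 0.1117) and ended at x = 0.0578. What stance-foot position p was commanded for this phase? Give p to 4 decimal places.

p = 0.4615

ωT = 3.4737·0.316 = 1.097689; cosh(ωT) = 1.665437, sinh(ωT) = 1.331795
x(T) = p + (x₀−p)·cosh(ωT) + (ẋ₀/ω)·sinh(ωT) ⇒ p·(1 − cosh) = x(T) − x₀·cosh − (ẋ₀/ω)·sinh
numerator   = 0.0578 − (0.1934)·1.665437 − (0.1117/3.4737)·1.331795 = -0.307121
denominator = 1 − 1.665437 = -0.665437
p = -0.307121 / -0.665437 = 0.4615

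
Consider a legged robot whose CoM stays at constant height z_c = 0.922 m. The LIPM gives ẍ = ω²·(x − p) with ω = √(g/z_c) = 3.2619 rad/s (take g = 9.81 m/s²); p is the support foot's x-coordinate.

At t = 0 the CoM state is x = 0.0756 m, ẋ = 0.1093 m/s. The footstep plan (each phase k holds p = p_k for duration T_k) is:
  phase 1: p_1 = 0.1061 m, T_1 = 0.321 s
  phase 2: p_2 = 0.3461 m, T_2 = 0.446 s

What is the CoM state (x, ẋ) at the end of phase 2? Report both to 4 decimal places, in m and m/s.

x = -0.1802, ẋ = -1.5169

phase 1: p=0.1061, T=0.321, ωT=1.047070, cosh=1.600127, sinh=1.249163; start (x,ẋ)=(0.075600, 0.109300) → end (x,ẋ)=(0.099153, 0.050617)
phase 2: p=0.3461, T=0.446, ωT=1.454807, cosh=2.258552, sinh=2.025107; start (x,ẋ)=(0.099153, 0.050617) → end (x,ẋ)=(-0.180217, -1.516934)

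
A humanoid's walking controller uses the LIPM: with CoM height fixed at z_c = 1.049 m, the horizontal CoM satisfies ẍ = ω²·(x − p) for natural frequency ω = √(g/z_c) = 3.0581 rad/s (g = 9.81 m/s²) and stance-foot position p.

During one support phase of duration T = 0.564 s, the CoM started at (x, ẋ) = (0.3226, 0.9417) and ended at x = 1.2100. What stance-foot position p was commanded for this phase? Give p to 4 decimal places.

ωT = 3.0581·0.564 = 1.724768; cosh(ωT) = 2.894718, sinh(ωT) = 2.716503
x(T) = p + (x₀−p)·cosh(ωT) + (ẋ₀/ω)·sinh(ωT) ⇒ p·(1 − cosh) = x(T) − x₀·cosh − (ẋ₀/ω)·sinh
numerator   = 1.2100 − (0.3226)·2.894718 − (0.9417/3.0581)·2.716503 = -0.560346
denominator = 1 − 2.894718 = -1.894718
p = -0.560346 / -1.894718 = 0.2957

p = 0.2957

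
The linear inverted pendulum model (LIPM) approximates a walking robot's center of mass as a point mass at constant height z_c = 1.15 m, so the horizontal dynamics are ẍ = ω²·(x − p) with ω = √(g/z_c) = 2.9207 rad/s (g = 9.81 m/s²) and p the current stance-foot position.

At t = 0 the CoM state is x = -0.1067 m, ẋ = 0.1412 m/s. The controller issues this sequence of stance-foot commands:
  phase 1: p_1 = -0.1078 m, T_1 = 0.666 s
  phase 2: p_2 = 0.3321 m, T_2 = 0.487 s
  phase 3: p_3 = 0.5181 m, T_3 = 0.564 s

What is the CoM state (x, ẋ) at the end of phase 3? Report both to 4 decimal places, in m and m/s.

x = -1.0056, ẋ = -4.2852

phase 1: p=-0.1078, T=0.666, ωT=1.945186, cosh=3.568947, sinh=3.425987; start (x,ẋ)=(-0.106700, 0.141200) → end (x,ẋ)=(0.061754, 0.514942)
phase 2: p=0.3321, T=0.487, ωT=1.422381, cosh=2.194061, sinh=1.952922; start (x,ẋ)=(0.061754, 0.514942) → end (x,ẋ)=(0.083259, -0.412213)
phase 3: p=0.5181, T=0.564, ωT=1.647275, cosh=2.692692, sinh=2.500118; start (x,ẋ)=(0.083259, -0.412213) → end (x,ẋ)=(-1.005646, -4.285210)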